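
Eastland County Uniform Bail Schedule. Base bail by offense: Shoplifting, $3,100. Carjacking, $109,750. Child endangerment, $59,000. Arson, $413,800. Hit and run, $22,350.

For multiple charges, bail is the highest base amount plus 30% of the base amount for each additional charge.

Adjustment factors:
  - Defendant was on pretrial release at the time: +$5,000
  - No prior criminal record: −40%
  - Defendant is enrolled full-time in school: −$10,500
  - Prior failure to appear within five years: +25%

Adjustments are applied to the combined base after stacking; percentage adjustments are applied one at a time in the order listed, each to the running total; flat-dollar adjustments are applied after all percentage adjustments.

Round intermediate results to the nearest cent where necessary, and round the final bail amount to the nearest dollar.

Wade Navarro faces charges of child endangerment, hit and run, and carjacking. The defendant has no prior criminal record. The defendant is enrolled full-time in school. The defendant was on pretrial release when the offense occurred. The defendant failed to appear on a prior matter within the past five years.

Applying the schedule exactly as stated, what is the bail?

Base amounts from the schedule: child endangerment $59,000; hit and run $22,350; carjacking $109,750.
Stacking rule: highest base plus 30% of each additional charge. Highest is carjacking at $109,750. Additional: $59,000 × 30% = $17,700; $22,350 × 30% = $6,705. Combined base = $109,750 + $24,405 = $134,155.
No prior criminal record (−40%): $134,155 × 0.6 = $80,493.
Prior failure to appear within five years (+25%): $80,493 × 1.25 = $100,616.25.
Defendant was on pretrial release at the time (+$5,000 flat): $100,616.25 + $5,000 = $105,616.25.
Defendant is enrolled full-time in school (−$10,500 flat): $105,616.25 − $10,500 = $95,116.25.
Rounded to the nearest dollar: $95,116.

$95,116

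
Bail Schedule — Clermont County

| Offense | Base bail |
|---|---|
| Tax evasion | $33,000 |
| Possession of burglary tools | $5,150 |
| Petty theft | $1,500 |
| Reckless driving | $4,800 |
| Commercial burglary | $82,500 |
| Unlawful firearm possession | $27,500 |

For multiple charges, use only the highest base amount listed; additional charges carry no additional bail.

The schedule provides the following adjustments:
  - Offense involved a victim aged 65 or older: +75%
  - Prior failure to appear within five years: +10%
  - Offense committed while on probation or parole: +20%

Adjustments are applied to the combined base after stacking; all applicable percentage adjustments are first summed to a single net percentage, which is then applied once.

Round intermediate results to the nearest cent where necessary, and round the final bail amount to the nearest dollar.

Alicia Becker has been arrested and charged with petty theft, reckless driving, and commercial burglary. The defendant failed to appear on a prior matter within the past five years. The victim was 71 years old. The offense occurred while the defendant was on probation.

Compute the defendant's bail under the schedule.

$169,125

Base amounts from the schedule: petty theft $1,500; reckless driving $4,800; commercial burglary $82,500.
Stacking rule: use the highest base only. Highest is commercial burglary at $82,500. Combined base = $82,500.
Net percentage adjustment: +75% +10% +20% = +105%. $82,500 × 2.05 = $169,125.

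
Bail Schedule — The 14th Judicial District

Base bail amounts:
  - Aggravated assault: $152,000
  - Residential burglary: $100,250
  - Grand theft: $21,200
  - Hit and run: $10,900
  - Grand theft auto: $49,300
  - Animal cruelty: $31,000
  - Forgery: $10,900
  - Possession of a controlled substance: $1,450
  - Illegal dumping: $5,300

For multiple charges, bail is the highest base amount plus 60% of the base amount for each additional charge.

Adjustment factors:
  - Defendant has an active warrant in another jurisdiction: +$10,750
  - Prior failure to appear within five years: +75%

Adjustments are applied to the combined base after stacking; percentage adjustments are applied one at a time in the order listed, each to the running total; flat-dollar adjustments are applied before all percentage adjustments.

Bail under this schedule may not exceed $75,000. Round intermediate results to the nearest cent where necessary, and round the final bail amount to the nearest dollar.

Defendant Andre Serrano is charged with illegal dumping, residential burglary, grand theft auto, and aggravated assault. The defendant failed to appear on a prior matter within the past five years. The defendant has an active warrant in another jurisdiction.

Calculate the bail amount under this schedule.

Base amounts from the schedule: illegal dumping $5,300; residential burglary $100,250; grand theft auto $49,300; aggravated assault $152,000.
Stacking rule: highest base plus 60% of each additional charge. Highest is aggravated assault at $152,000. Additional: $5,300 × 60% = $3,180; $100,250 × 60% = $60,150; $49,300 × 60% = $29,580. Combined base = $152,000 + $92,910 = $244,910.
Defendant has an active warrant in another jurisdiction (+$10,750 flat): $244,910 + $10,750 = $255,660.
Prior failure to appear within five years (+75%): $255,660 × 1.75 = $447,405.
Result $447,405 exceeds the maximum of $75,000; bail is capped at $75,000.

$75,000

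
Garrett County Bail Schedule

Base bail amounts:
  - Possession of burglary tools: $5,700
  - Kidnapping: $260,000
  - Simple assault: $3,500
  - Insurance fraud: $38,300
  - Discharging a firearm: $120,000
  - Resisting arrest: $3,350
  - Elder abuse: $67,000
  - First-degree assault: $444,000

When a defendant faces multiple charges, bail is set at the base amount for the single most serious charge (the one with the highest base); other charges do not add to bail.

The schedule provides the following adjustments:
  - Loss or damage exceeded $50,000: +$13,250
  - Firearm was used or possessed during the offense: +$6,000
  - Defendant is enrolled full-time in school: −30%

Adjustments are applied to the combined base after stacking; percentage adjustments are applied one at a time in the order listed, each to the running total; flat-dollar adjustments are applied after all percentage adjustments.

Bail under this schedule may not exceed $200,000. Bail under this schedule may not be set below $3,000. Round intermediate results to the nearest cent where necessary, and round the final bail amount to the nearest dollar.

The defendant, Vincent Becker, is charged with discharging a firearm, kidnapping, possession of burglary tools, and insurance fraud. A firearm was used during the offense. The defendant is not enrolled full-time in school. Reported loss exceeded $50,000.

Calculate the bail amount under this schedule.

$200,000

Base amounts from the schedule: discharging a firearm $120,000; kidnapping $260,000; possession of burglary tools $5,700; insurance fraud $38,300.
Stacking rule: use the highest base only. Highest is kidnapping at $260,000. Combined base = $260,000.
Loss or damage exceeded $50,000 (+$13,250 flat): $260,000 + $13,250 = $273,250.
Firearm was used or possessed during the offense (+$6,000 flat): $273,250 + $6,000 = $279,250.
Result $279,250 exceeds the maximum of $200,000; bail is capped at $200,000.
$200,000 is at or above the $3,000 minimum.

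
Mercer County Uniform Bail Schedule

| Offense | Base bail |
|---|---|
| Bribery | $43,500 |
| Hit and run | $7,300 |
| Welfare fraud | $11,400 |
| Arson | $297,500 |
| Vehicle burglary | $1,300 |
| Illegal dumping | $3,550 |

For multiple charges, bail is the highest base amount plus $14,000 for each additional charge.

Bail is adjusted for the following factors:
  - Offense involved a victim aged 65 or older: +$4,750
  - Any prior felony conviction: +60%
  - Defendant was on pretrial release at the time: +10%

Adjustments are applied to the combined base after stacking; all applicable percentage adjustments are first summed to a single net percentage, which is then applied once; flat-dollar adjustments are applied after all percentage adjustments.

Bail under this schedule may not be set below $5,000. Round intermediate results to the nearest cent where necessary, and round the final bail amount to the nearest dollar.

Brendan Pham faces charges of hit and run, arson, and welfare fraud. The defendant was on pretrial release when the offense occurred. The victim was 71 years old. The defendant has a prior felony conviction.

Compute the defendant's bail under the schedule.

Base amounts from the schedule: hit and run $7,300; arson $297,500; welfare fraud $11,400.
Stacking rule: highest base plus $14,000 per additional charge. Highest is arson at $297,500; 2 additional charges → +$28,000. Combined base = $325,500.
Net percentage adjustment: +60% +10% = +70%. $325,500 × 1.7 = $553,350.
Offense involved a victim aged 65 or older (+$4,750 flat): $553,350 + $4,750 = $558,100.
$558,100 is at or above the $5,000 minimum.

$558,100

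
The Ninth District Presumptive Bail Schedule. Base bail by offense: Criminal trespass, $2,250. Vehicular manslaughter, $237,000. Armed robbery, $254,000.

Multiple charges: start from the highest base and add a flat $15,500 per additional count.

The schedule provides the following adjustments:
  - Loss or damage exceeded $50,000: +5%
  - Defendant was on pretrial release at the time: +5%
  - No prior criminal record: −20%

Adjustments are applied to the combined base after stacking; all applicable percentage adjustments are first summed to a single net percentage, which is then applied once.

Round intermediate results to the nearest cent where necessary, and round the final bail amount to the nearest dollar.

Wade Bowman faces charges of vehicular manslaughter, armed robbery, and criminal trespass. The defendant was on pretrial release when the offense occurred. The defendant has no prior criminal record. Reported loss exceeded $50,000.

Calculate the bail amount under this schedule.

Base amounts from the schedule: vehicular manslaughter $237,000; armed robbery $254,000; criminal trespass $2,250.
Stacking rule: highest base plus $15,500 per additional charge. Highest is armed robbery at $254,000; 2 additional charges → +$31,000. Combined base = $285,000.
Net percentage adjustment: +5% +5% −20% = −10%. $285,000 × 0.9 = $256,500.

$256,500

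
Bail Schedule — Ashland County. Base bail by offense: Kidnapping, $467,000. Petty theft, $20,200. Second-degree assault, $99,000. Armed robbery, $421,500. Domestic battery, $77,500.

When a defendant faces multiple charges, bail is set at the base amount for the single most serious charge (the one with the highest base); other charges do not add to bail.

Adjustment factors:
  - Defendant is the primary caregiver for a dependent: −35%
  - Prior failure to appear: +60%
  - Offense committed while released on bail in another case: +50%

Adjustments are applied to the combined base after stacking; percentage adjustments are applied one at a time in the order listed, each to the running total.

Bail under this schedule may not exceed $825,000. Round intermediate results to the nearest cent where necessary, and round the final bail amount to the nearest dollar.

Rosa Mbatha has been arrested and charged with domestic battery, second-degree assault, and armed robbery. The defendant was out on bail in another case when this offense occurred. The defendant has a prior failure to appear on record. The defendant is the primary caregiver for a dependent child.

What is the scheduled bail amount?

Base amounts from the schedule: domestic battery $77,500; second-degree assault $99,000; armed robbery $421,500.
Stacking rule: use the highest base only. Highest is armed robbery at $421,500. Combined base = $421,500.
Defendant is the primary caregiver for a dependent (−35%): $421,500 × 0.65 = $273,975.
Prior failure to appear (+60%): $273,975 × 1.6 = $438,360.
Offense committed while released on bail in another case (+50%): $438,360 × 1.5 = $657,540.
$657,540 is within the $825,000 maximum.

$657,540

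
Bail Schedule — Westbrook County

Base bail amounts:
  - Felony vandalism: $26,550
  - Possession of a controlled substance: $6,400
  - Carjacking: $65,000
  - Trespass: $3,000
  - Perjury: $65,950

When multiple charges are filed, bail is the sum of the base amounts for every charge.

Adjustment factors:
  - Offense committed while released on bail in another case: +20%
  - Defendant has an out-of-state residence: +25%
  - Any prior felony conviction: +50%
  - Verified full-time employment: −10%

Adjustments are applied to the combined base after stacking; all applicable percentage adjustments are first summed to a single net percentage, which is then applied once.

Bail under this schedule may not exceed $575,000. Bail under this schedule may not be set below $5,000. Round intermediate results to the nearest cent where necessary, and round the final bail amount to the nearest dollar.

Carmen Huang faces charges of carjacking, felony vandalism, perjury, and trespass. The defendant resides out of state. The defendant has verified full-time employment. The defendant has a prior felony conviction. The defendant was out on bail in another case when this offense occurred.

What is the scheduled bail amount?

Base amounts from the schedule: carjacking $65,000; felony vandalism $26,550; perjury $65,950; trespass $3,000.
Stacking rule: sum of all bases. $65,000 + $26,550 + $65,950 + $3,000 = $160,500.
Net percentage adjustment: +20% +25% +50% −10% = +85%. $160,500 × 1.85 = $296,925.
$296,925 is within the $575,000 maximum.
$296,925 is at or above the $5,000 minimum.

$296,925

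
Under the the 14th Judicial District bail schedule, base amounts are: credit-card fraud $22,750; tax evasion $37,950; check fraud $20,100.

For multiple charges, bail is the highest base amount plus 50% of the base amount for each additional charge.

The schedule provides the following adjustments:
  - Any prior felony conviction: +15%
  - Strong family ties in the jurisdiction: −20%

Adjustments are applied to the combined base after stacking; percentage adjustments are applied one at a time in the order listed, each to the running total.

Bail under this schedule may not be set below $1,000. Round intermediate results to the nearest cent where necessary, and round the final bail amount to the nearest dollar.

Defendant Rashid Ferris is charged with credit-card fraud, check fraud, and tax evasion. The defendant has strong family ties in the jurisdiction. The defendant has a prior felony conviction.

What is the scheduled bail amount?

$54,625

Base amounts from the schedule: credit-card fraud $22,750; check fraud $20,100; tax evasion $37,950.
Stacking rule: highest base plus 50% of each additional charge. Highest is tax evasion at $37,950. Additional: $22,750 × 50% = $11,375; $20,100 × 50% = $10,050. Combined base = $37,950 + $21,425 = $59,375.
Any prior felony conviction (+15%): $59,375 × 1.15 = $68,281.25.
Strong family ties in the jurisdiction (−20%): $68,281.25 × 0.8 = $54,625.
$54,625 is at or above the $1,000 minimum.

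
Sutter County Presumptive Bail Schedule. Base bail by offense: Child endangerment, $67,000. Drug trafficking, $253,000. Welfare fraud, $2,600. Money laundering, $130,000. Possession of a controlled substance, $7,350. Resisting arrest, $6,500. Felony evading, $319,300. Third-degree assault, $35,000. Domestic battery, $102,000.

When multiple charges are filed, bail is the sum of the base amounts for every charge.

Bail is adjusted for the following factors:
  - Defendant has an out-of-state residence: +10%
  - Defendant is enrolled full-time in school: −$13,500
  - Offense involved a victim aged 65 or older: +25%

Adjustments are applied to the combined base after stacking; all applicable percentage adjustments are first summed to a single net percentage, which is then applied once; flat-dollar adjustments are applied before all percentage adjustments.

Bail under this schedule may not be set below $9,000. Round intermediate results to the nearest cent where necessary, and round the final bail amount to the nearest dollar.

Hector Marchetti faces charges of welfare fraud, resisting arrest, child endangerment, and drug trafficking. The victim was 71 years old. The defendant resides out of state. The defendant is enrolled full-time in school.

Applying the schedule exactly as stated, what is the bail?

$426,060

Base amounts from the schedule: welfare fraud $2,600; resisting arrest $6,500; child endangerment $67,000; drug trafficking $253,000.
Stacking rule: sum of all bases. $2,600 + $6,500 + $67,000 + $253,000 = $329,100.
Defendant is enrolled full-time in school (−$13,500 flat): $329,100 − $13,500 = $315,600.
Net percentage adjustment: +10% +25% = +35%. $315,600 × 1.35 = $426,060.
$426,060 is at or above the $9,000 minimum.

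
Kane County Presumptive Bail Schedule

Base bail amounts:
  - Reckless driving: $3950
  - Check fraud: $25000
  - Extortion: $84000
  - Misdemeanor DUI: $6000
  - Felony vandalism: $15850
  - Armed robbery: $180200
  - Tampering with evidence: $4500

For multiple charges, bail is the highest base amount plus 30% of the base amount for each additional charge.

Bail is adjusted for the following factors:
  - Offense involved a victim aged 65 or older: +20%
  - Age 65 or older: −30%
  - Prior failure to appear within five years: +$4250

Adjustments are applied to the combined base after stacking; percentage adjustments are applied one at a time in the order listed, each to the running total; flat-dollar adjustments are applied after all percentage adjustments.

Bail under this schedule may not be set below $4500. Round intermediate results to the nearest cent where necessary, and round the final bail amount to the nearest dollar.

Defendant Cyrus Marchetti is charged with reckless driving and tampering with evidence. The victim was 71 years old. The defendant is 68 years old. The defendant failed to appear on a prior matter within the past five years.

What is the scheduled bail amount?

$9025

Base amounts from the schedule: reckless driving $3950; tampering with evidence $4500.
Stacking rule: highest base plus 30% of each additional charge. Highest is tampering with evidence at $4500. Additional: $3950 × 30% = $1185. Combined base = $4500 + $1185 = $5685.
Offense involved a victim aged 65 or older (+20%): $5685 × 1.2 = $6822.
Age 65 or older (−30%): $6822 × 0.7 = $4775.40.
Prior failure to appear within five years (+$4250 flat): $4775.40 + $4250 = $9025.40.
$9025.40 is at or above the $4500 minimum.
Rounded to the nearest dollar: $9025.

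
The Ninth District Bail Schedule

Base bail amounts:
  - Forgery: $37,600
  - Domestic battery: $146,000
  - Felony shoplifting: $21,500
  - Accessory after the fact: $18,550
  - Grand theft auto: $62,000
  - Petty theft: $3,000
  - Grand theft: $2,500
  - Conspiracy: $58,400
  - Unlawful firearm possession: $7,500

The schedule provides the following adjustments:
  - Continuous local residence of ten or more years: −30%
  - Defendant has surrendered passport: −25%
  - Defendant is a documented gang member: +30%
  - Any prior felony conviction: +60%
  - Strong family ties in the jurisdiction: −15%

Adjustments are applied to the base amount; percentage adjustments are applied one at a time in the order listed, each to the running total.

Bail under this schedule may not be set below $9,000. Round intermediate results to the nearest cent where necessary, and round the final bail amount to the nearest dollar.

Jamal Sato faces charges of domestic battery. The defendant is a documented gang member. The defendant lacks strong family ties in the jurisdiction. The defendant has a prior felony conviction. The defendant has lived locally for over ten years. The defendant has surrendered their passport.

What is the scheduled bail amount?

$159,432

Base amounts from the schedule: domestic battery $146,000.
Single charge. Combined base = $146,000.
Continuous local residence of ten or more years (−30%): $146,000 × 0.7 = $102,200.
Defendant has surrendered passport (−25%): $102,200 × 0.75 = $76,650.
Defendant is a documented gang member (+30%): $76,650 × 1.3 = $99,645.
Any prior felony conviction (+60%): $99,645 × 1.6 = $159,432.
$159,432 is at or above the $9,000 minimum.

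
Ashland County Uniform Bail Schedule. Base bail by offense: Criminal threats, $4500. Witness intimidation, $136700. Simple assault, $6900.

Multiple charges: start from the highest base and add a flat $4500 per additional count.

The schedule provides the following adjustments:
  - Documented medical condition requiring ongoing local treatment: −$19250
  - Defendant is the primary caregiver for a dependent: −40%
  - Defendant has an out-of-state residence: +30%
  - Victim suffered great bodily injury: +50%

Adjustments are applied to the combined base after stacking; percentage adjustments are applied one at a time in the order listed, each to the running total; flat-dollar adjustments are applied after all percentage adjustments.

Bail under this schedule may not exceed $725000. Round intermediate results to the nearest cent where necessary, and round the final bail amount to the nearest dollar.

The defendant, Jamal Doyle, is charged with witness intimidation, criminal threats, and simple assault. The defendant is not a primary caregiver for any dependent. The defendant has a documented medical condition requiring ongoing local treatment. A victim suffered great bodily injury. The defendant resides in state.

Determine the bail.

$199300

Base amounts from the schedule: witness intimidation $136700; criminal threats $4500; simple assault $6900.
Stacking rule: highest base plus $4500 per additional charge. Highest is witness intimidation at $136700; 2 additional charges → +$9000. Combined base = $145700.
Victim suffered great bodily injury (+50%): $145700 × 1.5 = $218550.
Documented medical condition requiring ongoing local treatment (−$19250 flat): $218550 − $19250 = $199300.
$199300 is within the $725000 maximum.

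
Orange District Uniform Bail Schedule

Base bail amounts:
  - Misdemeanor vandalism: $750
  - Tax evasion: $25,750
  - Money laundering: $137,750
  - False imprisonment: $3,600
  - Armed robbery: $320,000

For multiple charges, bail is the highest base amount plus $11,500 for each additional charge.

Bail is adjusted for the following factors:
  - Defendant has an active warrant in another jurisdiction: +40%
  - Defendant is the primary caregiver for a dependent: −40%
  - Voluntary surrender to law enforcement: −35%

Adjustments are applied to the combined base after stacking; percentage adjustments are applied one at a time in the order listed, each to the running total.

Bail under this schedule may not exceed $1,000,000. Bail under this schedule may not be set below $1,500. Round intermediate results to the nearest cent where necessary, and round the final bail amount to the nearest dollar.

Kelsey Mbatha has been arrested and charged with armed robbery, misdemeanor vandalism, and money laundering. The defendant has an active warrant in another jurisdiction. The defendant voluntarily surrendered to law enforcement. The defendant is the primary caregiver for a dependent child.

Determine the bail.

Base amounts from the schedule: armed robbery $320,000; misdemeanor vandalism $750; money laundering $137,750.
Stacking rule: highest base plus $11,500 per additional charge. Highest is armed robbery at $320,000; 2 additional charges → +$23,000. Combined base = $343,000.
Defendant has an active warrant in another jurisdiction (+40%): $343,000 × 1.4 = $480,200.
Defendant is the primary caregiver for a dependent (−40%): $480,200 × 0.6 = $288,120.
Voluntary surrender to law enforcement (−35%): $288,120 × 0.65 = $187,278.
$187,278 is within the $1,000,000 maximum.
$187,278 is at or above the $1,500 minimum.

$187,278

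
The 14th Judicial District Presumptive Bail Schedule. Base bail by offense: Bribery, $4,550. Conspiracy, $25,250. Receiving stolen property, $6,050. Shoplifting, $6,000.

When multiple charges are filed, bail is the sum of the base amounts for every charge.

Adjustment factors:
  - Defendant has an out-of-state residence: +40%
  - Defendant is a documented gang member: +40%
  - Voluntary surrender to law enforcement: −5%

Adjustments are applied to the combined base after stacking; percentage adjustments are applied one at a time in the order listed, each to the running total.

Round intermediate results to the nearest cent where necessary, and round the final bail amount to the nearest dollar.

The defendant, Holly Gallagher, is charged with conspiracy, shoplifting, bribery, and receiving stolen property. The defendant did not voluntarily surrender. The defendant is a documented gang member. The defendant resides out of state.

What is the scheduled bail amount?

$82,026

Base amounts from the schedule: conspiracy $25,250; shoplifting $6,000; bribery $4,550; receiving stolen property $6,050.
Stacking rule: sum of all bases. $25,250 + $6,000 + $4,550 + $6,050 = $41,850.
Defendant has an out-of-state residence (+40%): $41,850 × 1.4 = $58,590.
Defendant is a documented gang member (+40%): $58,590 × 1.4 = $82,026.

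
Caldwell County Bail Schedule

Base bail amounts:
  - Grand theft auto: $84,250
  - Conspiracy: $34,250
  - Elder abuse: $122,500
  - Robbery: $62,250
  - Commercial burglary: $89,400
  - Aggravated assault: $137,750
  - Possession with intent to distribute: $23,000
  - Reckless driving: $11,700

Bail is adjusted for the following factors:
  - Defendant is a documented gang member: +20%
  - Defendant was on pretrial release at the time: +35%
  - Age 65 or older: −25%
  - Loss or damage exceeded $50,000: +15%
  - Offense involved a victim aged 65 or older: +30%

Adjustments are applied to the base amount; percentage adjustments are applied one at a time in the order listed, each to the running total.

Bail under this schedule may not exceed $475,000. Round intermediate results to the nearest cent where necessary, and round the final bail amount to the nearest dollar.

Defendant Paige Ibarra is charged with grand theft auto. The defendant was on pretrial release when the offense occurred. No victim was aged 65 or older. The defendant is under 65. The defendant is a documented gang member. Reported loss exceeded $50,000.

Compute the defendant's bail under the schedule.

$156,958

Base amounts from the schedule: grand theft auto $84,250.
Single charge. Combined base = $84,250.
Defendant is a documented gang member (+20%): $84,250 × 1.2 = $101,100.
Defendant was on pretrial release at the time (+35%): $101,100 × 1.35 = $136,485.
Loss or damage exceeded $50,000 (+15%): $136,485 × 1.15 = $156,957.75.
$156,957.75 is within the $475,000 maximum.
Rounded to the nearest dollar: $156,958.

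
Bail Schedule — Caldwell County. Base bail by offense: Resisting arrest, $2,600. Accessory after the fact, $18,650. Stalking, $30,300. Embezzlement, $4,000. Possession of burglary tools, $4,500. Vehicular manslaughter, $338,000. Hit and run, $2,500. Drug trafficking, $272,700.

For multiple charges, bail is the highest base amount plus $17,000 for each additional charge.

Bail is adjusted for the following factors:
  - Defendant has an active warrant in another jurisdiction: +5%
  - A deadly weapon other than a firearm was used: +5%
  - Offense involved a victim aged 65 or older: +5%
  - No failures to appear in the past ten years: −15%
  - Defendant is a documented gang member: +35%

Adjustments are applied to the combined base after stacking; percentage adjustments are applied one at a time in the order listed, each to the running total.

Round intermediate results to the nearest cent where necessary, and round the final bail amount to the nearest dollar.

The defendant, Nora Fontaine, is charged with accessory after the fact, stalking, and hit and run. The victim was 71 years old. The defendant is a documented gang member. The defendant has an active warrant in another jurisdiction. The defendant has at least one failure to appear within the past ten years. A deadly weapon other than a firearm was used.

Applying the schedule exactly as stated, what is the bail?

Base amounts from the schedule: accessory after the fact $18,650; stalking $30,300; hit and run $2,500.
Stacking rule: highest base plus $17,000 per additional charge. Highest is stalking at $30,300; 2 additional charges → +$34,000. Combined base = $64,300.
Defendant has an active warrant in another jurisdiction (+5%): $64,300 × 1.05 = $67,515.
A deadly weapon other than a firearm was used (+5%): $67,515 × 1.05 = $70,890.75.
Offense involved a victim aged 65 or older (+5%): $70,890.75 × 1.05 = $74,435.29.
Defendant is a documented gang member (+35%): $74,435.29 × 1.35 = $100,487.64.
Rounded to the nearest dollar: $100,488.

$100,488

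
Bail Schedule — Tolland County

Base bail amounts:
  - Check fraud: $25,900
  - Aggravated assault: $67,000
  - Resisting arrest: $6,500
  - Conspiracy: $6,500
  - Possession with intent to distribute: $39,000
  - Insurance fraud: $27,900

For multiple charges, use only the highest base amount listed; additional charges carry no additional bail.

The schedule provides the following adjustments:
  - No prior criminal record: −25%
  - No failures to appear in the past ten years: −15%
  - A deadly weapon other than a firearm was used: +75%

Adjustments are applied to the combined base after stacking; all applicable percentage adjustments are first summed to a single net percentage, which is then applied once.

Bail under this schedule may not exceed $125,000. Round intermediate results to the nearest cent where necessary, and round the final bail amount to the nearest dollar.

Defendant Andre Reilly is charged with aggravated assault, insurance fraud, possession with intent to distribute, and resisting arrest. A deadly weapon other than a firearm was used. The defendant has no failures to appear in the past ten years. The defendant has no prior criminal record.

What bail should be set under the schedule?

$90,450

Base amounts from the schedule: aggravated assault $67,000; insurance fraud $27,900; possession with intent to distribute $39,000; resisting arrest $6,500.
Stacking rule: use the highest base only. Highest is aggravated assault at $67,000. Combined base = $67,000.
Net percentage adjustment: −25% −15% +75% = +35%. $67,000 × 1.35 = $90,450.
$90,450 is within the $125,000 maximum.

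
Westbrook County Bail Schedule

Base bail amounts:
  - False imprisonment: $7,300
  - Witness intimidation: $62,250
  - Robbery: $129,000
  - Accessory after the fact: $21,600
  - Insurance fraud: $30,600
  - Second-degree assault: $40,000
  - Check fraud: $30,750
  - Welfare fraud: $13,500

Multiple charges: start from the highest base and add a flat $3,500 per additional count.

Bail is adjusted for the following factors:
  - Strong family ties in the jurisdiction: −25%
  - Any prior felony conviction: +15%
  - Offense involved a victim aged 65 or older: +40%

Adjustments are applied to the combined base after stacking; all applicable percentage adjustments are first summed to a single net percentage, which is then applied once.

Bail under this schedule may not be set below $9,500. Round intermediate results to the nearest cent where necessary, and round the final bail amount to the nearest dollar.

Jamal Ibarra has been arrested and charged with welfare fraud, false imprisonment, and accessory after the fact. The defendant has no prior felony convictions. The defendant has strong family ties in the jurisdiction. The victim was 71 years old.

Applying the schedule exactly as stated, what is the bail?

$32,890

Base amounts from the schedule: welfare fraud $13,500; false imprisonment $7,300; accessory after the fact $21,600.
Stacking rule: highest base plus $3,500 per additional charge. Highest is accessory after the fact at $21,600; 2 additional charges → +$7,000. Combined base = $28,600.
Net percentage adjustment: −25% +40% = +15%. $28,600 × 1.15 = $32,890.
$32,890 is at or above the $9,500 minimum.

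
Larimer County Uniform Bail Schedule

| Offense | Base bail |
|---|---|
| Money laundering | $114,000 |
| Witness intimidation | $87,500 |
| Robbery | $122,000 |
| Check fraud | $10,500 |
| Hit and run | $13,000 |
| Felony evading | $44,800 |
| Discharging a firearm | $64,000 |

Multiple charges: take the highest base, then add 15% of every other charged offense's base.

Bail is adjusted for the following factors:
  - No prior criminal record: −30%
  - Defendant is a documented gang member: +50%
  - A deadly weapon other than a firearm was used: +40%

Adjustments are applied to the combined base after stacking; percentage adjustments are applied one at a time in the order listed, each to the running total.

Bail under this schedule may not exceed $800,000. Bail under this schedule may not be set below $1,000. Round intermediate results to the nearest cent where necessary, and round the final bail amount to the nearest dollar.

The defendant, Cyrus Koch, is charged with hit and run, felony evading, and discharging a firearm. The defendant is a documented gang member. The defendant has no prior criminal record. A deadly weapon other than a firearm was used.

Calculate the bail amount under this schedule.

Base amounts from the schedule: hit and run $13,000; felony evading $44,800; discharging a firearm $64,000.
Stacking rule: highest base plus 15% of each additional charge. Highest is discharging a firearm at $64,000. Additional: $13,000 × 15% = $1,950; $44,800 × 15% = $6,720. Combined base = $64,000 + $8,670 = $72,670.
No prior criminal record (−30%): $72,670 × 0.7 = $50,869.
Defendant is a documented gang member (+50%): $50,869 × 1.5 = $76,303.50.
A deadly weapon other than a firearm was used (+40%): $76,303.50 × 1.4 = $106,824.90.
$106,824.90 is within the $800,000 maximum.
$106,824.90 is at or above the $1,000 minimum.
Rounded to the nearest dollar: $106,825.

$106,825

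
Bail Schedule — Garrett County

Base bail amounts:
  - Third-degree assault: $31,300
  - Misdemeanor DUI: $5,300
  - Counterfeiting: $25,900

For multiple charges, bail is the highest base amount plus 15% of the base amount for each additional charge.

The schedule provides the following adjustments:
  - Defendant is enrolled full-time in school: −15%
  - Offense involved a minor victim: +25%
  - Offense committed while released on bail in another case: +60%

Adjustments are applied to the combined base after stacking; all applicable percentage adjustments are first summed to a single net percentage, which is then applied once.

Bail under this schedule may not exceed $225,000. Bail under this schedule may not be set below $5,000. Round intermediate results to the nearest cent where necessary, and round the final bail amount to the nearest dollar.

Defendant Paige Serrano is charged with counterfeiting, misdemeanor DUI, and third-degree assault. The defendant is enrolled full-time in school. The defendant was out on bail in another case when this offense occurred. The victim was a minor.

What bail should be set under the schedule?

Base amounts from the schedule: counterfeiting $25,900; misdemeanor DUI $5,300; third-degree assault $31,300.
Stacking rule: highest base plus 15% of each additional charge. Highest is third-degree assault at $31,300. Additional: $25,900 × 15% = $3,885; $5,300 × 15% = $795. Combined base = $31,300 + $4,680 = $35,980.
Net percentage adjustment: −15% +25% +60% = +70%. $35,980 × 1.7 = $61,166.
$61,166 is within the $225,000 maximum.
$61,166 is at or above the $5,000 minimum.

$61,166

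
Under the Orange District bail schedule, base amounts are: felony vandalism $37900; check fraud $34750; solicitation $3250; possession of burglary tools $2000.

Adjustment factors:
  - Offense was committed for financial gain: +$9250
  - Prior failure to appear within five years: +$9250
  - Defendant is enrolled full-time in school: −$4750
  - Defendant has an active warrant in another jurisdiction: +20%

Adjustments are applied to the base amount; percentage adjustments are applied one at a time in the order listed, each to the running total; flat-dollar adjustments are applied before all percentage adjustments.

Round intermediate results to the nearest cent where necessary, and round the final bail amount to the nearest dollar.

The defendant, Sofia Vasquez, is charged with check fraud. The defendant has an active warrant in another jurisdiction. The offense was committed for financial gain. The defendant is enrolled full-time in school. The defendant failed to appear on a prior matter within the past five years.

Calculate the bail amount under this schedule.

$58200

Base amounts from the schedule: check fraud $34750.
Single charge. Combined base = $34750.
Offense was committed for financial gain (+$9250 flat): $34750 + $9250 = $44000.
Prior failure to appear within five years (+$9250 flat): $44000 + $9250 = $53250.
Defendant is enrolled full-time in school (−$4750 flat): $53250 − $4750 = $48500.
Defendant has an active warrant in another jurisdiction (+20%): $48500 × 1.2 = $58200.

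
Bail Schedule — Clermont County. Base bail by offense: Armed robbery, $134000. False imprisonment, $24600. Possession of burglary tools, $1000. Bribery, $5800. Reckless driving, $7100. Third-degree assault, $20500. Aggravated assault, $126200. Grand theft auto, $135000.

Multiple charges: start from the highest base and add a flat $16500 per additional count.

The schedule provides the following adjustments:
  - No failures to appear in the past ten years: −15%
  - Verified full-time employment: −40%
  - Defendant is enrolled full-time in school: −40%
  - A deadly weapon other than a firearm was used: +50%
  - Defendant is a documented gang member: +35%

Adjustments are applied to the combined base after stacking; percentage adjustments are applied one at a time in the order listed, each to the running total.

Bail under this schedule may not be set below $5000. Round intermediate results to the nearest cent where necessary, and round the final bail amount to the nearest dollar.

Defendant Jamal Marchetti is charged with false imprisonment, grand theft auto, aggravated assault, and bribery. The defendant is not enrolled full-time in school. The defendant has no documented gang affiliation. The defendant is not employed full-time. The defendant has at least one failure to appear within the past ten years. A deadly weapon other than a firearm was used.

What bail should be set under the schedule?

Base amounts from the schedule: false imprisonment $24600; grand theft auto $135000; aggravated assault $126200; bribery $5800.
Stacking rule: highest base plus $16500 per additional charge. Highest is grand theft auto at $135000; 3 additional charges → +$49500. Combined base = $184500.
A deadly weapon other than a firearm was used (+50%): $184500 × 1.5 = $276750.
$276750 is at or above the $5000 minimum.

$276750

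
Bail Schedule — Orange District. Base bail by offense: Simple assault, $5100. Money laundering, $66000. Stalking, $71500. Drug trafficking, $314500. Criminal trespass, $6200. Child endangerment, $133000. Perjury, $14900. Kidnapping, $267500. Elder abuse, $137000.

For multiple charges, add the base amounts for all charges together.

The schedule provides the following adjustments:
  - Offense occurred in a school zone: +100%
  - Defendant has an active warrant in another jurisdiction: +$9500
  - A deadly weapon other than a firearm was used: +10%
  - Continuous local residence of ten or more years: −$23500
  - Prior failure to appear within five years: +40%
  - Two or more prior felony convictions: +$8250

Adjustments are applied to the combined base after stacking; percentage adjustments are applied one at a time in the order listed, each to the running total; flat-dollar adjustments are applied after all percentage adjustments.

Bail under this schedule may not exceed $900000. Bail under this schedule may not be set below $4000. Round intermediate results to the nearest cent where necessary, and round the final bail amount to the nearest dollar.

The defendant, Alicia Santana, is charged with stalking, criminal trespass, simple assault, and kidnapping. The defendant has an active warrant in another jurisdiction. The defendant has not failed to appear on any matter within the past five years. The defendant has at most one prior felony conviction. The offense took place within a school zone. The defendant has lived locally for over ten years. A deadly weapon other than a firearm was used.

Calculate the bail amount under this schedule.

Base amounts from the schedule: stalking $71500; criminal trespass $6200; simple assault $5100; kidnapping $267500.
Stacking rule: sum of all bases. $71500 + $6200 + $5100 + $267500 = $350300.
Offense occurred in a school zone (+100%): $350300 × 2 = $700600.
A deadly weapon other than a firearm was used (+10%): $700600 × 1.1 = $770660.
Defendant has an active warrant in another jurisdiction (+$9500 flat): $770660 + $9500 = $780160.
Continuous local residence of ten or more years (−$23500 flat): $780160 − $23500 = $756660.
$756660 is within the $900000 maximum.
$756660 is at or above the $4000 minimum.

$756660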